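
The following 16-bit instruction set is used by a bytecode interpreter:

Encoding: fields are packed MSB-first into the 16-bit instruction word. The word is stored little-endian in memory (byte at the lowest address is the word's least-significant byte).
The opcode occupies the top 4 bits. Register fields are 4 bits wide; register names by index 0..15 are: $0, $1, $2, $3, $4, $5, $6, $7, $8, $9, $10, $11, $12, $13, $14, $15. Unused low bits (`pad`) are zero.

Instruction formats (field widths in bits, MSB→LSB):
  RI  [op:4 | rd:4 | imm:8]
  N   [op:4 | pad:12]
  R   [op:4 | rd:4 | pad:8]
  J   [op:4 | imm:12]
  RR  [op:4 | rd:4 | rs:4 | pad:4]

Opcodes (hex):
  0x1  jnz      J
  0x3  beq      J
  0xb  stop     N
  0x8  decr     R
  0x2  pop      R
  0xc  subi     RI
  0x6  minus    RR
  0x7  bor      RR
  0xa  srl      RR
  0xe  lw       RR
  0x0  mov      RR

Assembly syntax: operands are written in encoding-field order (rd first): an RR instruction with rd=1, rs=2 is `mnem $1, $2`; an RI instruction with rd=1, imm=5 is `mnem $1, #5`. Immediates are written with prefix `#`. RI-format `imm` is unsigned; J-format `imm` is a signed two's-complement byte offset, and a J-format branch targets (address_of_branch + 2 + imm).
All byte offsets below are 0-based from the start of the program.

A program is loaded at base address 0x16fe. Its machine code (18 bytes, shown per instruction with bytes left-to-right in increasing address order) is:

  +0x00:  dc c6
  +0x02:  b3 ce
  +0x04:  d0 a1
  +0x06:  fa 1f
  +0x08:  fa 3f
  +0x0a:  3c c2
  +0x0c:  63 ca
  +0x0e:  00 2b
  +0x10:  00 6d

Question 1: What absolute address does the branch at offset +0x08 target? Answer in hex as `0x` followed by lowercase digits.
[08] fa 3f → 0x3ffa
  op=0x3ffa>>12=0x3 ⇒ beq (J)
  imm@[11:0]=0xffa (s12→-6) ⇒ #-6
  target = base 0x16fe + off 0x08 + 2 + imm -6 = 0x1702

0x1702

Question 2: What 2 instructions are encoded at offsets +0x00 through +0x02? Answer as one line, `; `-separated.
subi $6, #220; subi $14, #179

[00] dc c6 → 0xc6dc
  top 4b → 0xc → subi [RI]
  rd@[11:8]=0x6 ⇒ $6
  imm@[7:0]=0xdc ⇒ #220
[02] b3 ce → 0xceb3
  top 4b → 0xc → subi [RI]
  rd@[11:8]=0xe ⇒ $14
  imm@[7:0]=0xb3 ⇒ #179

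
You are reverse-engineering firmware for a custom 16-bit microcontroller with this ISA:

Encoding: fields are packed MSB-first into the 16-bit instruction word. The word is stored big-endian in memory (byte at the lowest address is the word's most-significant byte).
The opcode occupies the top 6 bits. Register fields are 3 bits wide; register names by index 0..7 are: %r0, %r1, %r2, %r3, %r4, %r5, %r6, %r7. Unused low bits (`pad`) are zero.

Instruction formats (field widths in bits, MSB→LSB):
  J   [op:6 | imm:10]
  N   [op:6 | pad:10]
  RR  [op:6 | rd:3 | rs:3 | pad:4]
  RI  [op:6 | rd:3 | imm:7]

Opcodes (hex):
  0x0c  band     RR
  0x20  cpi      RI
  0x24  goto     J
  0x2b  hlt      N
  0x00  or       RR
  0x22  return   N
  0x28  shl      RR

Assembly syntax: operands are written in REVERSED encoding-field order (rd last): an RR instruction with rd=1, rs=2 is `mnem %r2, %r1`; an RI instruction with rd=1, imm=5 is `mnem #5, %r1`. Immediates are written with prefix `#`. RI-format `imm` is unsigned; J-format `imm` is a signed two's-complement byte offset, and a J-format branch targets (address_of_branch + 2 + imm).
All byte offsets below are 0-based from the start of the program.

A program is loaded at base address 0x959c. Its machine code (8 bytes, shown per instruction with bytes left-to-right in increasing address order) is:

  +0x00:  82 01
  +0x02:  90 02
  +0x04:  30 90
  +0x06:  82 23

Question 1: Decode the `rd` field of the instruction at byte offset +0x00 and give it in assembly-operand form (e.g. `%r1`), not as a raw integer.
[00] 82 01 → 0x8201
  top 6b → 0x20 → cpi [RI]
  rd: (w>>7)&0x7=0x4 → %r4
  imm: (w>>0)&0x7f=0x1 → #1

%r4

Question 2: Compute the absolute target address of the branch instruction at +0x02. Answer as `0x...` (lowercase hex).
0x95a2

@+02  big-endian(90 02) = 0x9002
  top 6b → 0x24 → goto [J]
  imm: (w>>0)&0x3ff=0x2 → #2
  target = base 0x959c + off 0x02 + 2 + imm 2 = 0x95a2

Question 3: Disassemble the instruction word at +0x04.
band %r1, %r1

+0x04: 30 90 ⇒ word 0x3090 (big)
  top 6b → 0xc → band [RR]
  rd@[9:7]=0x1 ⇒ %r1
  rs@[6:4]=0x1 ⇒ %r1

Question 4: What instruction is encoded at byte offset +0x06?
cpi #35, %r4

+0x06: 82 23 ⇒ word 0x8223 (big)
  opcode bits[15:10]=0x20: cpi/RI
  rd: (w>>7)&0x7=0x4 → %r4
  imm: (w>>0)&0x7f=0x23 → #35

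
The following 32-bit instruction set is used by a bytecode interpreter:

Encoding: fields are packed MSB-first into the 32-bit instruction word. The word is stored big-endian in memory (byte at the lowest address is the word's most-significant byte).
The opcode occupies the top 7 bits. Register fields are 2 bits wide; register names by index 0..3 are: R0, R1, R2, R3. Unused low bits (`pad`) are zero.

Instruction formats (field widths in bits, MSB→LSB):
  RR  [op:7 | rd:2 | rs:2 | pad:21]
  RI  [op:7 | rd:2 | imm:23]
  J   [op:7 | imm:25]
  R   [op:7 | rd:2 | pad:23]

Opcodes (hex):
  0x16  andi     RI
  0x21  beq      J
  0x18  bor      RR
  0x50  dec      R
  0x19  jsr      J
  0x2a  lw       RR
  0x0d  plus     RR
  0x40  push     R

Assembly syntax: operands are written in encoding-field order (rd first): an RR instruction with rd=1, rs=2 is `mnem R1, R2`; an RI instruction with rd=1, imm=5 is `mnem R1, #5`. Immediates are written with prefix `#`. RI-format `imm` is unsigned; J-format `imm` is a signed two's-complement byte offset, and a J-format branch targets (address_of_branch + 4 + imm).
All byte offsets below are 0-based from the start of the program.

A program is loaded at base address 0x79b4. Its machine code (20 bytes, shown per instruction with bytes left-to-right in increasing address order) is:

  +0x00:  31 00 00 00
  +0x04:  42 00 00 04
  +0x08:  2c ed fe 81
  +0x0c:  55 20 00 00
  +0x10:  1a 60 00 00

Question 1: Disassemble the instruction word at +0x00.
[00] 31 00 00 00 → 0x31000000
  top 7b → 0x18 → bor [RR]
  rd@[24:23]=0x2 ⇒ R2
  rs@[22:21]=0x0 ⇒ R0

bor R2, R0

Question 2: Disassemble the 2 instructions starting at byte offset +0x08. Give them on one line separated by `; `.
@+08  big-endian(2c ed fe 81) = 0x2cedfe81
  top 7b → 0x16 → andi [RI]
  rd: (w>>23)&0x3=0x1 → R1
  imm: (w>>0)&0x7fffff=0x6dfe81 → #7208577
@+0c  big-endian(55 20 00 00) = 0x55200000
  top 7b → 0x2a → lw [RR]
  rd: (w>>23)&0x3=0x2 → R2
  rs: (w>>21)&0x3=0x1 → R1

andi R1, #7208577; lw R2, R1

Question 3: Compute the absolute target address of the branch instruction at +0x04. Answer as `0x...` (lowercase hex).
0x79c0

off 0x04: read 42 00 00 04 as big → 0x42000004
  op=0x42000004>>25=0x21 ⇒ beq (J)
  [24:0] imm=4 = #4
  target = base 0x79b4 + off 0x04 + 4 + imm 4 = 0x79c0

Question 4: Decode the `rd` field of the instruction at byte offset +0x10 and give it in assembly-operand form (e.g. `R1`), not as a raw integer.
R0

@+10  big-endian(1a 60 00 00) = 0x1a600000
  opcode bits[31:25]=0xd: plus/RR
  rd@[24:23]=0x0 ⇒ R0
  rs@[22:21]=0x3 ⇒ R3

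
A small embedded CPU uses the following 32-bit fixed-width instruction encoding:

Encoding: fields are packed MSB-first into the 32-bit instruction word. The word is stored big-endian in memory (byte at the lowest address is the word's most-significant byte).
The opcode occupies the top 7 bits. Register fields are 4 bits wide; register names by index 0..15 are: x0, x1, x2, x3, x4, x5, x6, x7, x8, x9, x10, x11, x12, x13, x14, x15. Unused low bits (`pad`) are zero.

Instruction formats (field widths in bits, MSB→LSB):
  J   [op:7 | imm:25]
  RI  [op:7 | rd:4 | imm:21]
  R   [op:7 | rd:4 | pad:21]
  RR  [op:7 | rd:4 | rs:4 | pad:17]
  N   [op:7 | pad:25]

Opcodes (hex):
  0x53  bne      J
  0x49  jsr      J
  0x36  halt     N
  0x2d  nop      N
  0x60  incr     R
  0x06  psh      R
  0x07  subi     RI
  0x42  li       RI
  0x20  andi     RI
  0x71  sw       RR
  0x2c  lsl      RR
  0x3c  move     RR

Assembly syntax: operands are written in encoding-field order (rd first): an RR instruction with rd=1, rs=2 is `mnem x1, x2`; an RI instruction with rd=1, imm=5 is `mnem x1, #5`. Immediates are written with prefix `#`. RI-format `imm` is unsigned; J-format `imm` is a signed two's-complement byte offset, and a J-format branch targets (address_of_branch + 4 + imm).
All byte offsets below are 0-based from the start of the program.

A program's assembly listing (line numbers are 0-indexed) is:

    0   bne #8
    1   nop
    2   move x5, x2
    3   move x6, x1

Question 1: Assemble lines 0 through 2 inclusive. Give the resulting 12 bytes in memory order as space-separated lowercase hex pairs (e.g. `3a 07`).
0. bne fields op=0x53:7|imm=8:25 → word a6000008h → a6 00 00 08
1. nop fields op=0x2d:7|pad=0:25 → word 5a000000h → 5a 00 00 00
2. move fields op=0x3c:7|rd=5:4|rs=2:4|pad=0:17 → word 78a40000h → 78 a4 00 00

a6 00 00 08 5a 00 00 00 78 a4 00 00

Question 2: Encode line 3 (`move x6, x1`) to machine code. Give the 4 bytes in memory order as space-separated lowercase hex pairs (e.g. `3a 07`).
78 c2 00 00

3. move fields op=0x3c:7|rd=6:4|rs=1:4|pad=0:17 → word 78c20000h → 78 c2 00 00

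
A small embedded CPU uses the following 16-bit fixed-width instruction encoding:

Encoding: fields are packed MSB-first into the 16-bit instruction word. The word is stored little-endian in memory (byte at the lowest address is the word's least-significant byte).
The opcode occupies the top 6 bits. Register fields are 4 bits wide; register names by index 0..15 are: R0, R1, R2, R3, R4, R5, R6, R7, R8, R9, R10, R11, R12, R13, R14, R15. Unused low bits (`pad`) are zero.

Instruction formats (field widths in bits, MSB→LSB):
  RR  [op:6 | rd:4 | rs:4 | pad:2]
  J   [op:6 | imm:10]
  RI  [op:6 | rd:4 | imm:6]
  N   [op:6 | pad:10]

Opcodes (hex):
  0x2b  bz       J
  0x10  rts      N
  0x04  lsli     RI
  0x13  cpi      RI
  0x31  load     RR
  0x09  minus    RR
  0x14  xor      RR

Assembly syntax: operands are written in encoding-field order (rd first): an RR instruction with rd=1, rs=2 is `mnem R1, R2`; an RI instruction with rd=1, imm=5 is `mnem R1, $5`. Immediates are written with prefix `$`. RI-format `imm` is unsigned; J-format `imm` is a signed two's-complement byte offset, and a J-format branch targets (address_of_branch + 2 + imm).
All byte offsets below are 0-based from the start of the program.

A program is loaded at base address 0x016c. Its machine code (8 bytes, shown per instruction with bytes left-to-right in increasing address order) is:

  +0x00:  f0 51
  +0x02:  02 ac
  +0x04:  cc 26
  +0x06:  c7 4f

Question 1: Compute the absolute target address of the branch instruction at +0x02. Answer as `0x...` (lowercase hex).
off 0x02: read 02 ac as little → 0xac02
  top 6b → 0x2b → bz [J]
  imm: (w>>0)&0x3ff=0x2 → $2
  target = base 0x016c + off 0x02 + 2 + imm 2 = 0x0172

0x0172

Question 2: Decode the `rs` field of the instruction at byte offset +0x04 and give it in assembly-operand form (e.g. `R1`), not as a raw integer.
+0x04: cc 26 ⇒ word 0x26cc (little)
  top 6b → 0x9 → minus [RR]
  [9:6] rd=11 = R11
  [5:2] rs=3 = R3

R3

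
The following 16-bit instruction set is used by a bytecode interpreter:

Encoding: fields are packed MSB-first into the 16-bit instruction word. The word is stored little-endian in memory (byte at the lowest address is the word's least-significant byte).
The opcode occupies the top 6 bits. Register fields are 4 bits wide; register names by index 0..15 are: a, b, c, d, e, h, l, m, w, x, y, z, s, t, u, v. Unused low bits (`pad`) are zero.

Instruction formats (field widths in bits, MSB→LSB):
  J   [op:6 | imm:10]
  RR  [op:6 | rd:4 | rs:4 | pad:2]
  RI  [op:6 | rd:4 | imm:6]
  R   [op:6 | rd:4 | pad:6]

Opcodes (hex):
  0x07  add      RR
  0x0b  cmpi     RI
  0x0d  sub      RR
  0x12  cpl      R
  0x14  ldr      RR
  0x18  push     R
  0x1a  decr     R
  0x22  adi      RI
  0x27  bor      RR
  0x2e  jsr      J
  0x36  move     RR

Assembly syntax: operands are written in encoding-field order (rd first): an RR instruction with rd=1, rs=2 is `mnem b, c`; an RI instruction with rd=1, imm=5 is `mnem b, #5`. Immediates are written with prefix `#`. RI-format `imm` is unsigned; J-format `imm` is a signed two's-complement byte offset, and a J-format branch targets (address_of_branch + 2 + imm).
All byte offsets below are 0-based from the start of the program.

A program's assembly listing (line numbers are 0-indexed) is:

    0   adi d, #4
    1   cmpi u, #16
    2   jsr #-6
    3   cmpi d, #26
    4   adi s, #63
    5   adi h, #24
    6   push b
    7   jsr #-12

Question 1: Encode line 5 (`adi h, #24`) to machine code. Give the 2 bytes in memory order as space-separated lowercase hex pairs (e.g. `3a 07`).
58 89

L5: adi op=0x22:6|rd=5:4|imm=24:6 ⇒ 0x8958 ⇒ little 58 89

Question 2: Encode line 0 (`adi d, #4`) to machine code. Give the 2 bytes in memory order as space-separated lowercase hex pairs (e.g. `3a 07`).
c4 88

0. adi fields op=0x22:6|rd=3:4|imm=4:6 → word 88c4h → c4 88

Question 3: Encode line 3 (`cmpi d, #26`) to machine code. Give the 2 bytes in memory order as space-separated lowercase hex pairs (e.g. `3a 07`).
L3: cmpi op=0xb:6|rd=3:4|imm=26:6 ⇒ 0x2cda ⇒ little da 2c

da 2c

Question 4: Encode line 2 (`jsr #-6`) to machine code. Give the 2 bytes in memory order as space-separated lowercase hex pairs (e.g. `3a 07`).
fa bb

2. jsr fields op=0x2e:6|imm=-6:10 → word bbfah → fa bb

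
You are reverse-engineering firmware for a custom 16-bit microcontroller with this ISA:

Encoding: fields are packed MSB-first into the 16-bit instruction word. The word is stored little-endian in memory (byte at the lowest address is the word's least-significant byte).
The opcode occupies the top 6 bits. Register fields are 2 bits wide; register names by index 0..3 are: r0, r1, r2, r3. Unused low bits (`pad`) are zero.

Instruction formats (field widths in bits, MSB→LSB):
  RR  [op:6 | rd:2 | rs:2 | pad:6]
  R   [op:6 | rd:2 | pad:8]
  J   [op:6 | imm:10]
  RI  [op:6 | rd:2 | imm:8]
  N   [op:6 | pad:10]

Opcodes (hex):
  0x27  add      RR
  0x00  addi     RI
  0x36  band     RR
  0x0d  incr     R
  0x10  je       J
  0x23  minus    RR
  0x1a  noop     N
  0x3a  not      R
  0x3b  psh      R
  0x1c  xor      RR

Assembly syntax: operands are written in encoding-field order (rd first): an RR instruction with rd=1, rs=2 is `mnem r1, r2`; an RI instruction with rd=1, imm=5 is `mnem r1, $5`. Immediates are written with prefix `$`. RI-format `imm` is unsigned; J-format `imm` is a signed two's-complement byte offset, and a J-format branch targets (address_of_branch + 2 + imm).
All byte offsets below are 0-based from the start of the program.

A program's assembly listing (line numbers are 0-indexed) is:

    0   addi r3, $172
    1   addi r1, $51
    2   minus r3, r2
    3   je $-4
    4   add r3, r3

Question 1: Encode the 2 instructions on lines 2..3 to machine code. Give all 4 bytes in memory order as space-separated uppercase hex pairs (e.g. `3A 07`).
80 8F FC 43

L2: minus op=0x23:6|rd=3:2|rs=2:2|pad=0:6 ⇒ 0x8f80 ⇒ little 80 8f
L3: je op=0x10:6|imm=-4:10 ⇒ 0x43fc ⇒ little fc 43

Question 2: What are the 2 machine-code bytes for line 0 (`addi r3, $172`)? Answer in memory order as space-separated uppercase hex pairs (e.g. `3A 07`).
0. addi fields op=0x0:6|rd=3:2|imm=172:8 → word 03ach → ac 03

AC 03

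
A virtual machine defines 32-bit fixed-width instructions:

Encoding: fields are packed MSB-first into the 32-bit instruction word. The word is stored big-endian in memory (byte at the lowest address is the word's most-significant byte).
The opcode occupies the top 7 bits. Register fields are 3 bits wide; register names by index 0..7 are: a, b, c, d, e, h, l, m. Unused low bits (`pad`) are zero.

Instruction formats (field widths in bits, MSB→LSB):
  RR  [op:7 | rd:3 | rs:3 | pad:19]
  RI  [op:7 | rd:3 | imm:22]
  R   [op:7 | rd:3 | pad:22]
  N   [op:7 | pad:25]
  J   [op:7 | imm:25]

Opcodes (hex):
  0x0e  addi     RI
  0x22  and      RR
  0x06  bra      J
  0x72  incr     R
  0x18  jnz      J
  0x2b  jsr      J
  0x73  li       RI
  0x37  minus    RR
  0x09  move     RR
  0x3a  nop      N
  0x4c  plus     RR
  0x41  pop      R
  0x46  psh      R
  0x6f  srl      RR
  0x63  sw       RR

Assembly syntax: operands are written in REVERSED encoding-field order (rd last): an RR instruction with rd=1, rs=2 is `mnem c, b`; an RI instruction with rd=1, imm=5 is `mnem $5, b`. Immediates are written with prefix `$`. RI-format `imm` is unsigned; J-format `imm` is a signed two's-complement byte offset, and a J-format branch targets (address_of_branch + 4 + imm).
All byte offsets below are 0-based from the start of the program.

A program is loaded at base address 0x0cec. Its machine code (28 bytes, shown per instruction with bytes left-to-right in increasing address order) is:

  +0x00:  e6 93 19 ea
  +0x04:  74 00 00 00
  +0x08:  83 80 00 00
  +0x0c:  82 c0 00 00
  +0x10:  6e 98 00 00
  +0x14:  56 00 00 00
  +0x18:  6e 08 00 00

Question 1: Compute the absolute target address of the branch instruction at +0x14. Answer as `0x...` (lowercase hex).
off 0x14: read 56 00 00 00 as big → 0x56000000
  opcode bits[31:25]=0x2b: jsr/J
  imm: (w>>0)&0x1ffffff=0x0 → $0
  target = base 0x0cec + off 0x14 + 4 + imm 0 = 0x0d04

0x0d04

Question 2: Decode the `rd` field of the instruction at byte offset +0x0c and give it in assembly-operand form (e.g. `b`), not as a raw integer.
[0c] 82 c0 00 00 → 0x82c00000
  top 7b → 0x41 → pop [R]
  rd@[24:22]=0x3 ⇒ d

d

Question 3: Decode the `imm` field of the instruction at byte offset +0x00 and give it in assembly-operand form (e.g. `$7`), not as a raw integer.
$1251818

off 0x00: read e6 93 19 ea as big → 0xe69319ea
  top 7b → 0x73 → li [RI]
  [24:22] rd=2 = c
  [21:0] imm=1251818 = $1251818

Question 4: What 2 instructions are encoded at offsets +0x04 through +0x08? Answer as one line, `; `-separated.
nop; pop l

+0x04: 74 00 00 00 ⇒ word 0x74000000 (big)
  opcode bits[31:25]=0x3a: nop/N
+0x08: 83 80 00 00 ⇒ word 0x83800000 (big)
  opcode bits[31:25]=0x41: pop/R
  [24:22] rd=6 = l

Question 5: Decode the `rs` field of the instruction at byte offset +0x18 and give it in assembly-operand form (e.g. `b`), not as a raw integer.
[18] 6e 08 00 00 → 0x6e080000
  top 7b → 0x37 → minus [RR]
  [24:22] rd=0 = a
  [21:19] rs=1 = b

b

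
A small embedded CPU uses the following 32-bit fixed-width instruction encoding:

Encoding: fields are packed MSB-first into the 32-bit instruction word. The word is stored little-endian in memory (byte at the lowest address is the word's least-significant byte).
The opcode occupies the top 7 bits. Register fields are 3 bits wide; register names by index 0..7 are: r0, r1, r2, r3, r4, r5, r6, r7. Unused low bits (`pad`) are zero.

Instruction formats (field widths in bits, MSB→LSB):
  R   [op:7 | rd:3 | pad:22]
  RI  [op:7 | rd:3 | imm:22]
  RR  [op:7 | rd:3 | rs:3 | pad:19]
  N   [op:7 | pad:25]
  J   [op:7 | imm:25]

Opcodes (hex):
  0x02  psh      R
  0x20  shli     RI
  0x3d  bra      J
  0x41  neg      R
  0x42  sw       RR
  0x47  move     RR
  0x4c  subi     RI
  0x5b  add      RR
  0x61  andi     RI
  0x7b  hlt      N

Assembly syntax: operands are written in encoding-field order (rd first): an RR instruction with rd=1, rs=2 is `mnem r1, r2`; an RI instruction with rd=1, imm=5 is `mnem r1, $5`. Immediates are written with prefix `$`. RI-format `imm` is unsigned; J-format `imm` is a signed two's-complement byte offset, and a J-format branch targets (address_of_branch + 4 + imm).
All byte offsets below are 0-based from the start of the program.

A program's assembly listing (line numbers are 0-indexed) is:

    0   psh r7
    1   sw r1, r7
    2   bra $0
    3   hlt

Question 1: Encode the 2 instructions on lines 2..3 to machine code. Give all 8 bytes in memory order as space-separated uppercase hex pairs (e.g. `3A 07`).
00 00 00 7A 00 00 00 F6

line 2 (bra): pack op=0x3d:7|imm=0:25 = 0x7a000000; little→ 00 00 00 7a
line 3 (hlt): pack op=0x7b:7|pad=0:25 = 0xf6000000; little→ 00 00 00 f6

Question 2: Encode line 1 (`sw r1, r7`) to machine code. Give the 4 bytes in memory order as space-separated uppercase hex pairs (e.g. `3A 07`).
00 00 78 84

L1: sw op=0x42:7|rd=1:3|rs=7:3|pad=0:19 ⇒ 0x84780000 ⇒ little 00 00 78 84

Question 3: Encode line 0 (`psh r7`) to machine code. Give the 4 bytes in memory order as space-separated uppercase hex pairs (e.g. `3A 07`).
00 00 C0 05

L0: psh op=0x2:7|rd=7:3|pad=0:22 ⇒ 0x05c00000 ⇒ little 00 00 c0 05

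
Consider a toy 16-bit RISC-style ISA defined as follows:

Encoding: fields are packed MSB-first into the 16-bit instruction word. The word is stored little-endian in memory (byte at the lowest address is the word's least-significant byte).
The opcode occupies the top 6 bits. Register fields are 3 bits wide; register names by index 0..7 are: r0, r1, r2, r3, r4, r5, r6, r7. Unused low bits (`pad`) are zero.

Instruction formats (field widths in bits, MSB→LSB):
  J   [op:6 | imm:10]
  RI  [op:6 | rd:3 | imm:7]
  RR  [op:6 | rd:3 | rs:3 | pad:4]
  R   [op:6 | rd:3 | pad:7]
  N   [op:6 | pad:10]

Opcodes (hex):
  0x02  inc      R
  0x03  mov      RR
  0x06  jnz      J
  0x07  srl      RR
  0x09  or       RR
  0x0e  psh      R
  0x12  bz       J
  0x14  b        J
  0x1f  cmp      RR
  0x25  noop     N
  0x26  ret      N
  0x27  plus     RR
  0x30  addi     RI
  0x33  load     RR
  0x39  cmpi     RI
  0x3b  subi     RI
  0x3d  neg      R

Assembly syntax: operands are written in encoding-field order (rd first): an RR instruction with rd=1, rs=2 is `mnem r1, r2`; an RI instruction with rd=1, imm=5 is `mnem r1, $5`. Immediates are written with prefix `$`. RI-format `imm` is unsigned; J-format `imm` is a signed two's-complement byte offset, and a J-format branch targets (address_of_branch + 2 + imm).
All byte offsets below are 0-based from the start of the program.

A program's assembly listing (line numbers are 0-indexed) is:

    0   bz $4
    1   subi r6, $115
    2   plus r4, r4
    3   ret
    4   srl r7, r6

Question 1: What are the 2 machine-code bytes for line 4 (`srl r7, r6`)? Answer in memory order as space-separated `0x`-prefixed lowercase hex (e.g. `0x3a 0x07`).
0xe0 0x1f

line 4 (srl): pack op=0x7:6|rd=7:3|rs=6:3|pad=0:4 = 0x1fe0; little→ e0 1f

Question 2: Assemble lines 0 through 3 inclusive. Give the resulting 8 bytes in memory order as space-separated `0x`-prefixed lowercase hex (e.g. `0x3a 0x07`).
0x04 0x48 0x73 0xef 0x40 0x9e 0x00 0x98

L0: bz op=0x12:6|imm=4:10 ⇒ 0x4804 ⇒ little 04 48
L1: subi op=0x3b:6|rd=6:3|imm=115:7 ⇒ 0xef73 ⇒ little 73 ef
L2: plus op=0x27:6|rd=4:3|rs=4:3|pad=0:4 ⇒ 0x9e40 ⇒ little 40 9e
L3: ret op=0x26:6|pad=0:10 ⇒ 0x9800 ⇒ little 00 98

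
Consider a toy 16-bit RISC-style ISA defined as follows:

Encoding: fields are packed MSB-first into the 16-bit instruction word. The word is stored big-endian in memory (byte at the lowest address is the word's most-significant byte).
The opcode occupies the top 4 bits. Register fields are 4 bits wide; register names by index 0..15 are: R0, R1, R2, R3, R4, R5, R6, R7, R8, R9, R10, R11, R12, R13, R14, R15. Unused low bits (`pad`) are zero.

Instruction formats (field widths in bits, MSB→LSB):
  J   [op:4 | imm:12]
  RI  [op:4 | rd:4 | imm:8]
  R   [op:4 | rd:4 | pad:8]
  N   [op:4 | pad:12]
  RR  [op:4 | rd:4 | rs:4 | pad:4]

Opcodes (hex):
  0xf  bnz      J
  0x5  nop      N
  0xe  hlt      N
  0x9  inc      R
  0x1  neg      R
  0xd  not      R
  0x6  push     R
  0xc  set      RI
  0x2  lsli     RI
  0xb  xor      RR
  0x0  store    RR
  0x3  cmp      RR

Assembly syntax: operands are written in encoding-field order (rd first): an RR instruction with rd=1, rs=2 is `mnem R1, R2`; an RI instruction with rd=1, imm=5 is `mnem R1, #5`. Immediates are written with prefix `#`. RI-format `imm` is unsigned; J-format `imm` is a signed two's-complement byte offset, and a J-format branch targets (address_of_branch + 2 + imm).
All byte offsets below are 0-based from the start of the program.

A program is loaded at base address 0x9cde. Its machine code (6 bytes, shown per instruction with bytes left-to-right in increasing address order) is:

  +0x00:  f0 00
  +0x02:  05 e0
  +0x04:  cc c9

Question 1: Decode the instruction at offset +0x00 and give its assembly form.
off 0x00: read f0 00 as big → 0xf000
  top 4b → 0xf → bnz [J]
  [11:0] imm=0 = #0

bnz #0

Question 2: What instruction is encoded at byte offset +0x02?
store R5, R14

[02] 05 e0 → 0x05e0
  top 4b → 0x0 → store [RR]
  rd@[11:8]=0x5 ⇒ R5
  rs@[7:4]=0xe ⇒ R14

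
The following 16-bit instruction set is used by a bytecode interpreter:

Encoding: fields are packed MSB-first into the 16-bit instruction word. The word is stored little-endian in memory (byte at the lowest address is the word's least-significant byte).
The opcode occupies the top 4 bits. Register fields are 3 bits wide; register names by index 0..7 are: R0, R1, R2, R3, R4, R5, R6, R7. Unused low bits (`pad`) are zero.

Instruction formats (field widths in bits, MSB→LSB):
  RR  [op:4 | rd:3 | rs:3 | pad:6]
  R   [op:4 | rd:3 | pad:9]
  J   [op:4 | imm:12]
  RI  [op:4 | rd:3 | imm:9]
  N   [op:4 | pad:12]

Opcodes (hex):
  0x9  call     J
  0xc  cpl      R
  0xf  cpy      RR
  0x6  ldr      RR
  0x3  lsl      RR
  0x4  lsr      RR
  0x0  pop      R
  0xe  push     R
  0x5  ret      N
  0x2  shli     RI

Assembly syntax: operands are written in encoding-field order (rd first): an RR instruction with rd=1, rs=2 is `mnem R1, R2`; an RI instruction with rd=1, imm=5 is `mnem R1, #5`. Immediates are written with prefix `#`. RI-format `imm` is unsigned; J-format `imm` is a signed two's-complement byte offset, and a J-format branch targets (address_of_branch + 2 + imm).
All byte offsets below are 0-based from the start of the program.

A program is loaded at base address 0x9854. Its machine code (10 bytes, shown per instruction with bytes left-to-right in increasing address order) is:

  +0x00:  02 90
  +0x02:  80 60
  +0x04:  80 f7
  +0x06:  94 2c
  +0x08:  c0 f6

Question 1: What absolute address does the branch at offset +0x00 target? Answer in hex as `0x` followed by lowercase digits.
0x9858

@+00  little-endian(02 90) = 0x9002
  top 4b → 0x9 → call [J]
  imm: (w>>0)&0xfff=0x2 → #2
  target = base 0x9854 + off 0x00 + 2 + imm 2 = 0x9858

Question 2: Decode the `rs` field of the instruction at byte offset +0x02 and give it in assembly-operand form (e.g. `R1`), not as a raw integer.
R2

off 0x02: read 80 60 as little → 0x6080
  op=0x6080>>12=0x6 ⇒ ldr (RR)
  rd@[11:9]=0x0 ⇒ R0
  rs@[8:6]=0x2 ⇒ R2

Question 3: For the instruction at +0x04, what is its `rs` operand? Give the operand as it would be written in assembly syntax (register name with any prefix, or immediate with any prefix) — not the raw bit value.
off 0x04: read 80 f7 as little → 0xf780
  top 4b → 0xf → cpy [RR]
  [11:9] rd=3 = R3
  [8:6] rs=6 = R6

R6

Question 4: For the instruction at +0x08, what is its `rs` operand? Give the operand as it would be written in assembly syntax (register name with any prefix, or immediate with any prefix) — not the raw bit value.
R3

off 0x08: read c0 f6 as little → 0xf6c0
  opcode bits[15:12]=0xf: cpy/RR
  rd@[11:9]=0x3 ⇒ R3
  rs@[8:6]=0x3 ⇒ R3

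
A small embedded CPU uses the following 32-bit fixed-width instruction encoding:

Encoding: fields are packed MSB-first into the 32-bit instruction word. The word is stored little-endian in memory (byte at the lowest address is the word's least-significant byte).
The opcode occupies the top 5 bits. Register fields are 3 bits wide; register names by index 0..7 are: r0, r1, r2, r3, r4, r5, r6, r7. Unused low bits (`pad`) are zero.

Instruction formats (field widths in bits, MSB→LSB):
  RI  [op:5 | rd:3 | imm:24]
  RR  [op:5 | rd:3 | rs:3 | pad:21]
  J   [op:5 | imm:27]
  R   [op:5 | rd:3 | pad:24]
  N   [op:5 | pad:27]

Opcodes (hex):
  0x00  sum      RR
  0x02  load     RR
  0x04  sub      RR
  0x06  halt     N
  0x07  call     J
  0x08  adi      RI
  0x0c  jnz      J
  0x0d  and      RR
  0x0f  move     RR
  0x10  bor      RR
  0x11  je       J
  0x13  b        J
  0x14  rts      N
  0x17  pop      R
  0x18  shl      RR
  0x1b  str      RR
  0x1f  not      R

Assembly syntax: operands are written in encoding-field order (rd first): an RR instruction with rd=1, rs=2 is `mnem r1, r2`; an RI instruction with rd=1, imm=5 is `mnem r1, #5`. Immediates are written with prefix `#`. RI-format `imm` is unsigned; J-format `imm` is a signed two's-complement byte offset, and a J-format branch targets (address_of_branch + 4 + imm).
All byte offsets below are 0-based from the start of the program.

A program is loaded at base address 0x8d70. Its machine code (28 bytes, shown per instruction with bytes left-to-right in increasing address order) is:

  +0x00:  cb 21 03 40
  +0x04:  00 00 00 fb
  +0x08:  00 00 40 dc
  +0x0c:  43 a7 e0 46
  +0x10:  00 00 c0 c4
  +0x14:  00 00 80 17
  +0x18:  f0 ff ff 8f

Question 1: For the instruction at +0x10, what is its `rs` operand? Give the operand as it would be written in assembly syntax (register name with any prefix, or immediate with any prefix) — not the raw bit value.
r6

+0x10: 00 00 c0 c4 ⇒ word 0xc4c00000 (little)
  top 5b → 0x18 → shl [RR]
  rd@[26:24]=0x4 ⇒ r4
  rs@[23:21]=0x6 ⇒ r6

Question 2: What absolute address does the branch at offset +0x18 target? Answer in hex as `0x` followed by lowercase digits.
+0x18: f0 ff ff 8f ⇒ word 0x8ffffff0 (little)
  opcode bits[31:27]=0x11: je/J
  [26:0] imm=134217712 (s27→-16) = #-16
  target = base 0x8d70 + off 0x18 + 4 + imm -16 = 0x8d7c

0x8d7c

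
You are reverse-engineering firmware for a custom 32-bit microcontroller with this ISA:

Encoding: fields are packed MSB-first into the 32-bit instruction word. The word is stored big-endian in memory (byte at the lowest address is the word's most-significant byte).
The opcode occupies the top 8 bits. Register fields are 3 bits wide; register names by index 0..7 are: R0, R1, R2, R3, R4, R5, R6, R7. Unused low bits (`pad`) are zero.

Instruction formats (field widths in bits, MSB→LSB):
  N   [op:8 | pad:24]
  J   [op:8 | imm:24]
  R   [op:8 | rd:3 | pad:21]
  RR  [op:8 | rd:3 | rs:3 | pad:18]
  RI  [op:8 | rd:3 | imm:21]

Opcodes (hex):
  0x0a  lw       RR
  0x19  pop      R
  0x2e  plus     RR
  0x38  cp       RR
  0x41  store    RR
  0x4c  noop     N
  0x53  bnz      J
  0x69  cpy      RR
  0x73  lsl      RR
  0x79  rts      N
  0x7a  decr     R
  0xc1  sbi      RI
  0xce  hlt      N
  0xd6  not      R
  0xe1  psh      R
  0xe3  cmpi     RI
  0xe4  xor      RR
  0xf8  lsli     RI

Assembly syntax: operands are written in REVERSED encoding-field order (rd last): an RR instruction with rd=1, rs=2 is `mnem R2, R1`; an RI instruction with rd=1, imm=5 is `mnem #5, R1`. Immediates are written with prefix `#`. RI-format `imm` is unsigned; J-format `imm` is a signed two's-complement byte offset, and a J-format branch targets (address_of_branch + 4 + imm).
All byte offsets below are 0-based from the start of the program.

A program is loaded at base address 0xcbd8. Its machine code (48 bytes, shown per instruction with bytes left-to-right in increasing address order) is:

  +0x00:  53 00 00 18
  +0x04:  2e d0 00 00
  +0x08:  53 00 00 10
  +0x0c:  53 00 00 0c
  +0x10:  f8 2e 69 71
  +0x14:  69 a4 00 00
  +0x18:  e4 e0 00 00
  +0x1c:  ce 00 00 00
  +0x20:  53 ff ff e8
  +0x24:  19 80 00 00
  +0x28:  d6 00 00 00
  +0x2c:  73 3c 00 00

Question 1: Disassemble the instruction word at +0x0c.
+0x0c: 53 00 00 0c ⇒ word 0x5300000c (big)
  opcode bits[31:24]=0x53: bnz/J
  imm@[23:0]=0xc ⇒ #12

bnz #12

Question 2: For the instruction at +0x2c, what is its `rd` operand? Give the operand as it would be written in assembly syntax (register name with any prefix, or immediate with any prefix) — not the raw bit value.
R1

@+2c  big-endian(73 3c 00 00) = 0x733c0000
  top 8b → 0x73 → lsl [RR]
  [23:21] rd=1 = R1
  [20:18] rs=7 = R7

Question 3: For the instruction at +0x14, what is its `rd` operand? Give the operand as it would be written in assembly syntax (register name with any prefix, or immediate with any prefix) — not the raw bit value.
@+14  big-endian(69 a4 00 00) = 0x69a40000
  top 8b → 0x69 → cpy [RR]
  [23:21] rd=5 = R5
  [20:18] rs=1 = R1

R5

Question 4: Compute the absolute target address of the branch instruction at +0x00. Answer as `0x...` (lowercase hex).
0xcbf4

+0x00: 53 00 00 18 ⇒ word 0x53000018 (big)
  opcode bits[31:24]=0x53: bnz/J
  imm@[23:0]=0x18 ⇒ #24
  target = base 0xcbd8 + off 0x00 + 4 + imm 24 = 0xcbf4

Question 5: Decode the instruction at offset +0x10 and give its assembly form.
off 0x10: read f8 2e 69 71 as big → 0xf82e6971
  op=0xf82e6971>>24=0xf8 ⇒ lsli (RI)
  rd: (w>>21)&0x7=0x1 → R1
  imm: (w>>0)&0x1fffff=0xe6971 → #944497

lsli #944497, R1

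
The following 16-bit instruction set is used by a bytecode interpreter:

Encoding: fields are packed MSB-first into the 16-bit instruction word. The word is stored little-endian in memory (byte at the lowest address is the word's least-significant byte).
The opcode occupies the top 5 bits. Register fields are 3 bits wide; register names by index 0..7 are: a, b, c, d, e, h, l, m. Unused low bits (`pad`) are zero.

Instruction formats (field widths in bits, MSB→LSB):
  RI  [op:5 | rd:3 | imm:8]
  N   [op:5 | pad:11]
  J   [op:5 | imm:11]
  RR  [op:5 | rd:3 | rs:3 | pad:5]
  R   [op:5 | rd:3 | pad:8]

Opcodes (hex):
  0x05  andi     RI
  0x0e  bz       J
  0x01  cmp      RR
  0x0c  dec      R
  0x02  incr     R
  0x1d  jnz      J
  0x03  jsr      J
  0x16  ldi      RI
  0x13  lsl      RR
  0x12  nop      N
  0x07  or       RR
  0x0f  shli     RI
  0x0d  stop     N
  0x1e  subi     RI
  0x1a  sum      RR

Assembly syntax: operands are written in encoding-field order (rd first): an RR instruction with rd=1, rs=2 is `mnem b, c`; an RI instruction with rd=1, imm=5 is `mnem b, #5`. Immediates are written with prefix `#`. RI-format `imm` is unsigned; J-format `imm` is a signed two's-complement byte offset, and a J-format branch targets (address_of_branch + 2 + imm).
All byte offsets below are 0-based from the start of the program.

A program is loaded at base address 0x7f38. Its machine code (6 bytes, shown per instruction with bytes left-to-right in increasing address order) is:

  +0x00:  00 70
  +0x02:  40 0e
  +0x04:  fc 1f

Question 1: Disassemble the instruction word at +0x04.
off 0x04: read fc 1f as little → 0x1ffc
  op=0x1ffc>>11=0x3 ⇒ jsr (J)
  imm@[10:0]=0x7fc (s11→-4) ⇒ #-4

jsr #-4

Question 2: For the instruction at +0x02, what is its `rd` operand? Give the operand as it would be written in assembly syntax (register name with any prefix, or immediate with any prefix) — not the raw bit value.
l

+0x02: 40 0e ⇒ word 0x0e40 (little)
  top 5b → 0x1 → cmp [RR]
  rd: (w>>8)&0x7=0x6 → l
  rs: (w>>5)&0x7=0x2 → c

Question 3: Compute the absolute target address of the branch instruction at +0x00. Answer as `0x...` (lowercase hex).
+0x00: 00 70 ⇒ word 0x7000 (little)
  top 5b → 0xe → bz [J]
  imm@[10:0]=0x0 ⇒ #0
  target = base 0x7f38 + off 0x00 + 2 + imm 0 = 0x7f3a

0x7f3a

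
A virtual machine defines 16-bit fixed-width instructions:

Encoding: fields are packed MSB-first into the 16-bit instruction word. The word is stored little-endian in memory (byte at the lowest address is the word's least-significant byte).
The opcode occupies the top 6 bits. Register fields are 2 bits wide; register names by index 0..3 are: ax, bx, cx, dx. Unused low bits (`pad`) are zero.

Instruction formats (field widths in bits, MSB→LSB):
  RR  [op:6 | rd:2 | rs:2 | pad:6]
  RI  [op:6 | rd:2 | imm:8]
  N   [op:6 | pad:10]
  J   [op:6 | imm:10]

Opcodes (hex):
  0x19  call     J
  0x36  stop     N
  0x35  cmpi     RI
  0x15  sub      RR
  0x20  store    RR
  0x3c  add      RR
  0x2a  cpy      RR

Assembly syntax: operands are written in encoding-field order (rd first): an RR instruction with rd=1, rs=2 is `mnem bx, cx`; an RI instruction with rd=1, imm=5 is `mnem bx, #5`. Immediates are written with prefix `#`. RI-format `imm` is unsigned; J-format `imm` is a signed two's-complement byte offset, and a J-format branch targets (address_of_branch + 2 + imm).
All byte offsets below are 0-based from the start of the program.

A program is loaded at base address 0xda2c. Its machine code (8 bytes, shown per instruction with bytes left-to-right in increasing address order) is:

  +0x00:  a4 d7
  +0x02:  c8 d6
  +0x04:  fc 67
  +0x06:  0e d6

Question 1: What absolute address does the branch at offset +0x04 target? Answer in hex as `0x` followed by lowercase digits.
0xda2e

off 0x04: read fc 67 as little → 0x67fc
  opcode bits[15:10]=0x19: call/J
  [9:0] imm=1020 (s10→-4) = #-4
  target = base 0xda2c + off 0x04 + 2 + imm -4 = 0xda2e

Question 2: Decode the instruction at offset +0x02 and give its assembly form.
cmpi cx, #200

off 0x02: read c8 d6 as little → 0xd6c8
  opcode bits[15:10]=0x35: cmpi/RI
  rd@[9:8]=0x2 ⇒ cx
  imm@[7:0]=0xc8 ⇒ #200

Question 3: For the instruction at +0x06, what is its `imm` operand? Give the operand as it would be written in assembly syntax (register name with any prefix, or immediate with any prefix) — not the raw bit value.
@+06  little-endian(0e d6) = 0xd60e
  opcode bits[15:10]=0x35: cmpi/RI
  rd@[9:8]=0x2 ⇒ cx
  imm@[7:0]=0xe ⇒ #14

#14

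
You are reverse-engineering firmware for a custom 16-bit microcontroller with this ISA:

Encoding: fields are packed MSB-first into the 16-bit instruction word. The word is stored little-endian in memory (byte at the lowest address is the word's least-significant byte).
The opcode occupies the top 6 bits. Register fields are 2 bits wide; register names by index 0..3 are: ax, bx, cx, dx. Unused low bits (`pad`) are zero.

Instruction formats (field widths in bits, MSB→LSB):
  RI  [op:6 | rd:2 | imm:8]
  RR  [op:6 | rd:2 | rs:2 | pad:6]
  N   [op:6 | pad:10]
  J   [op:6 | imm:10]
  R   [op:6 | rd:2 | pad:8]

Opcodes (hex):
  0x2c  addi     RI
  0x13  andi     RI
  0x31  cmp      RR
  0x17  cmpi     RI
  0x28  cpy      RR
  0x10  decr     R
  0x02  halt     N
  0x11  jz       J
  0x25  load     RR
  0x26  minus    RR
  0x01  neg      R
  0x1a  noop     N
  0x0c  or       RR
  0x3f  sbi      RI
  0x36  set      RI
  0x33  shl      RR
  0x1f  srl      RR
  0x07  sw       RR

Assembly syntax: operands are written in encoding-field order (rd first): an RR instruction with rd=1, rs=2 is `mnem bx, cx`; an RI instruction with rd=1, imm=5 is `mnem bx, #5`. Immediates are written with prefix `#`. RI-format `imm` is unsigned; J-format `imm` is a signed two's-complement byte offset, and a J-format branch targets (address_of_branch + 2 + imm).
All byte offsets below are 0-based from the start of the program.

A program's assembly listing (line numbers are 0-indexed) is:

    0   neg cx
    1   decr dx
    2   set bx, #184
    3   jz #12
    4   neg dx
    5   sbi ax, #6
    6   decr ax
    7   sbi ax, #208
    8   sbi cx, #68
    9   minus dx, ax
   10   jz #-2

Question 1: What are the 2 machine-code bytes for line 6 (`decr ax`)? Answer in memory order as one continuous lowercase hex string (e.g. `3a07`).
L6: decr op=0x10:6|rd=0:2|pad=0:8 ⇒ 0x4000 ⇒ little 00 40

0040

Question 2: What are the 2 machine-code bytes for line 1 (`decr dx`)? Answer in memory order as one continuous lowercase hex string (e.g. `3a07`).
L1: decr op=0x10:6|rd=3:2|pad=0:8 ⇒ 0x4300 ⇒ little 00 43

0043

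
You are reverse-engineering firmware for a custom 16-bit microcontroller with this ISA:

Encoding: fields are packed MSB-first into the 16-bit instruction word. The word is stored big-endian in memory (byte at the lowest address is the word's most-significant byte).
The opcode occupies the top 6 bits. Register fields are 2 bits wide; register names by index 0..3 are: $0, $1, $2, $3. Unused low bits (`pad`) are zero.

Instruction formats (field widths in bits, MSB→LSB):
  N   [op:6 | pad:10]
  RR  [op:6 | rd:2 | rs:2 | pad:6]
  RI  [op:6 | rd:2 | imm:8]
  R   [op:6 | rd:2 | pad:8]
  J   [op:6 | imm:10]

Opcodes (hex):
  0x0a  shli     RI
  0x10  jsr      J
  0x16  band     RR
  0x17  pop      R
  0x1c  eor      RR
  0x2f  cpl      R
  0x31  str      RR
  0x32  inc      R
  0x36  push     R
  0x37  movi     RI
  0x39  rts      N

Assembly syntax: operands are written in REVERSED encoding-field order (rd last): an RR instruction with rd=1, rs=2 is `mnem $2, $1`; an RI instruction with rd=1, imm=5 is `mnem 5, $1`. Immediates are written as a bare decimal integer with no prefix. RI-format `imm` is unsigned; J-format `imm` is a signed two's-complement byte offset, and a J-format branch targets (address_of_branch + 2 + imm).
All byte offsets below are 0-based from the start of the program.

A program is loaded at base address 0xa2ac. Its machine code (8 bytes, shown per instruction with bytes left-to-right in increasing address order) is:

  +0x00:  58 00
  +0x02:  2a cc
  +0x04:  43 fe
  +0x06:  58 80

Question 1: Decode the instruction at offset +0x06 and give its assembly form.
[06] 58 80 → 0x5880
  op=0x5880>>10=0x16 ⇒ band (RR)
  [9:8] rd=0 = $0
  [7:6] rs=2 = $2

band $2, $0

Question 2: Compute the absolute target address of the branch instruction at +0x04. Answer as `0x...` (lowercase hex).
@+04  big-endian(43 fe) = 0x43fe
  op=0x43fe>>10=0x10 ⇒ jsr (J)
  imm@[9:0]=0x3fe (s10→-2) ⇒ -2
  target = base 0xa2ac + off 0x04 + 2 + imm -2 = 0xa2b0

0xa2b0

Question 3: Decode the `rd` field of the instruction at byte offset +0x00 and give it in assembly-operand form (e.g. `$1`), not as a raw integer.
$0

off 0x00: read 58 00 as big → 0x5800
  top 6b → 0x16 → band [RR]
  rd: (w>>8)&0x3=0x0 → $0
  rs: (w>>6)&0x3=0x0 → $0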